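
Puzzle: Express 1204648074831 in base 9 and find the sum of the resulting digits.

63

1204648074831 in base 9 is 4234358782863.
Digit sum: 4+2+3+4+3+5+8+7+8+2+8+6+3 = 63.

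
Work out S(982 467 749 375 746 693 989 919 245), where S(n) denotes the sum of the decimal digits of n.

162

9+8+2+4+6+7+7+4+9+3+7+5+7+4+6+6+9+3+9+8+9+9+1+9+2+4+5 = 162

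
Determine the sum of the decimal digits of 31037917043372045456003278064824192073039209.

163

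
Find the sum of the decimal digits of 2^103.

110

2^103 = 10141204801825835211973625643008
Sum of its 32 digits: 110.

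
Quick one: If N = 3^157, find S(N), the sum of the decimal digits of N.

324

3^157 = 809164816771822689786320611221860560835816670552324143733808294394923420563
Sum of its 75 digits: 324.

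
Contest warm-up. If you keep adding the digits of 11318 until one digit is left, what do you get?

1+1+3+1+8 = 14
1+4 = 5

5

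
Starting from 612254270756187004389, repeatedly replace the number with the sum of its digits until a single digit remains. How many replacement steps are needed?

3

612254270756187004389 → 87 → 15 → 6 (3 steps)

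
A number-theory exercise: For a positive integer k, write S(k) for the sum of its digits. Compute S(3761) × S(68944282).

731

S(3761) = 3+7+6+1 = 17.
S(68944282) = 6+8+9+4+4+2+8+2 = 43.
17 · 43 = 731.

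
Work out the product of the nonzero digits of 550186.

5×5×1×8×6 = 1200

1200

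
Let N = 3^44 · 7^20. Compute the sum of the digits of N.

171

3^44 · 7^20 = 78577102069174327060068506769791404881
Sum of its 38 digits: 171.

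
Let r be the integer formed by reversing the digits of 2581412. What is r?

2141852

Reversing 2581412 gives 2141852.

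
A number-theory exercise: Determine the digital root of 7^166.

7

The digital root of n equals n mod 9 (or 9 when 9 | n), so we need 7^166 mod 9.
7^166 ≡ 7 (mod 9), so the digital root is 7.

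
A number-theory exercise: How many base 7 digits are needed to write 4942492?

8

4942492 in base 7 is 60003412, which has 8 digits.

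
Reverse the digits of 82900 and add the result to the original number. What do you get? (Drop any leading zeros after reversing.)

Reverse of 82900 is 928.
82900 + 928 = 83828

83828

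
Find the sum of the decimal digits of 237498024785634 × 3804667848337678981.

162

237498024785634 × 3804667848337678981 = 903601098945606863094757632558954
Sum of its 33 digits: 162.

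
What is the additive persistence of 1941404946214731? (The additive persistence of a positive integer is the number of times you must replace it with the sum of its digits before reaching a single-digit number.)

2

1941404946214731 → 60 → 6 (2 steps)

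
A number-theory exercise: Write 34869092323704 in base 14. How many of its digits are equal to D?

34869092323704 in base 14 is 88795CCAD9B2.
The digit D appears 1 time.

1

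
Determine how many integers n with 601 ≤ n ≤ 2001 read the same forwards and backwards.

The integers in [601, 2001] that read the same forwards and backwards: 606, 616, 626, 636, 646, 656, …, 1881, 1991.
50 qualify.

50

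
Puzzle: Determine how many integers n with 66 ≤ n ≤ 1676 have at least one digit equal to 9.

386

The integers in [66, 1676] that have at least one digit equal to 9: 69, 79, 89, 90, 91, 92, …, 1659, 1669.
386 qualify.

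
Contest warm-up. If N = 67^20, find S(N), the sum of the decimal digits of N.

169

67^20 = 3322737661703085672358476688602579601
Sum of its 37 digits: 169.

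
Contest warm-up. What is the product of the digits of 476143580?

4×7×6×1×4×3×5×8×0 = 0

0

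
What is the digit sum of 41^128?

41^128 = 273107520973440451789807450396632373496618863168145412526171048659236580567511490099657258054920462363595619521430932849148335150644070464171546455543556757361197707122211445765238197892476771860614501073921
Sum of its 207 digits: 898.

898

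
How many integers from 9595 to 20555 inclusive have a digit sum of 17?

The integers in [9595, 20555] that have a digit sum of 17: 9602, 9611, 9620, 9701, 9710, 9800, …, 20546, 20555.
674 qualify.

674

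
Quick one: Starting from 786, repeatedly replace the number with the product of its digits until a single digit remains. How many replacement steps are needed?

4

786 → 336 → 54 → 20 → 0 (4 steps)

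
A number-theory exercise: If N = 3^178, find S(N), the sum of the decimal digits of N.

3^178 = 8464149782874043593254414191179506861158311266932799636000173971661904149225893113289
Sum of its 85 digits: 378.

378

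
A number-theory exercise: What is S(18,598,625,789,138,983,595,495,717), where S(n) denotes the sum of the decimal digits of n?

152

1+8+5+9+8+6+2+5+7+8+9+1+3+8+9+8+3+5+9+5+4+9+5+7+1+7 = 152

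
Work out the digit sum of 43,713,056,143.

4+3+7+1+3+0+5+6+1+4+3 = 37

37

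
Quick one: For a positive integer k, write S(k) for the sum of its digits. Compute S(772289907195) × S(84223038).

S(772289907195) = 7+7+2+2+8+9+9+0+7+1+9+5 = 66.
S(84223038) = 8+4+2+2+3+0+3+8 = 30.
66 · 30 = 1980.

1980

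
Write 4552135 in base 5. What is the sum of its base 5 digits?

4552135 in base 5 is 2131132020.
Digit sum: 2+1+3+1+1+3+2+0+2+0 = 15.

15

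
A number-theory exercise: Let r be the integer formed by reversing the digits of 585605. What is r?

Reversing 585605 gives 506585.

506585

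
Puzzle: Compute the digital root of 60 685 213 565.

2

6+0+6+8+5+2+1+3+5+6+5 = 47
4+7 = 11
1+1 = 2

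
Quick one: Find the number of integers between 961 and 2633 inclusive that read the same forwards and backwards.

20

The integers in [961, 2633] that read the same forwards and backwards: 969, 979, 989, 999, 1001, 1111, …, 2442, 2552.
20 qualify.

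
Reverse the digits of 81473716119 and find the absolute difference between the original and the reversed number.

Reverse of 81473716119 is 91161737418.
|81473716119 − 91161737418| = 9688021299

9688021299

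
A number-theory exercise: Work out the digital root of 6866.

6+8+6+6 = 26
2+6 = 8
(Equivalently, 6866 mod 9 = 8.)

8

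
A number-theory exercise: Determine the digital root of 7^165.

The digital root of n equals n mod 9 (or 9 when 9 | n), so we need 7^165 mod 9.
7^165 ≡ 1 (mod 9), so the digital root is 1.

1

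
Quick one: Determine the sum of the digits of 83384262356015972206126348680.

8+3+3+8+4+2+6+2+3+5+6+0+1+5+9+7+2+2+0+6+1+2+6+3+4+8+6+8+0 = 120

120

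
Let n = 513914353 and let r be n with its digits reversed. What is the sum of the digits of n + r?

50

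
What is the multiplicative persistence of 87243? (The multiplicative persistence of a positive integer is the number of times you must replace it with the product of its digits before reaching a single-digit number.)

4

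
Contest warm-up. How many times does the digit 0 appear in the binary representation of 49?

3

49 in base 2 is 110001.
The digit 0 appears 3 times.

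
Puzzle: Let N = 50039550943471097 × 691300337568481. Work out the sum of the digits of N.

50039550943471097 × 691300337568481 = 34592358458996771265755081693657
Sum of its 32 digits: 170.

170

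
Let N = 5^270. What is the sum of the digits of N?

874

5^270 = 527109897161526161217428702563500950385498069118425377503888151255407214548487979612518768522478529453158404171517923803527532894704098308938781968814579759197158637107349932193756103515625
Sum of its 189 digits: 874.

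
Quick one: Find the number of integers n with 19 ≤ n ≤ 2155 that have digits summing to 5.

41

The integers in [19, 2155] that have digits summing to 5: 23, 32, 41, 50, 104, 113, …, 2111, 2120.
41 qualify.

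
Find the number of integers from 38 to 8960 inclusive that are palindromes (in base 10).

The integers in [38, 8960] that are palindromes (in base 10): 44, 55, 66, 77, 88, 99, …, 8778, 8888.
175 qualify.

175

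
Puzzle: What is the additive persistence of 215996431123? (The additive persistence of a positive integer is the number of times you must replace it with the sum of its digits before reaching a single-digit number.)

215996431123 → 46 → 10 → 1 (3 steps)

3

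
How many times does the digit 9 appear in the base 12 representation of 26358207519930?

26358207519930 in base 12 is 2B5849244A936.
The digit 9 appears 2 times.

2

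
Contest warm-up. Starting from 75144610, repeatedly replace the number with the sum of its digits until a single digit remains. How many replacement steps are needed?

3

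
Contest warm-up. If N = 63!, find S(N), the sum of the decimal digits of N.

63! = 1982608315404440064116146708361898137544773690227268628106279599612729753600000000000000
Sum of its 88 digits: 333.

333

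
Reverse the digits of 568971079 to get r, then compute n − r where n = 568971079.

Reverse of 568971079 is 970179865.
568971079 − 970179865 = -401208786

-401208786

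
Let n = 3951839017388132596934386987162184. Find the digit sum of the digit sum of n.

First digit sum: 170.
1+7+0 = 8.

8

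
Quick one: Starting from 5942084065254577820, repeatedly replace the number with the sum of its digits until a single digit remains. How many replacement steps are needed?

5942084065254577820 → 83 → 11 → 2 (3 steps)

3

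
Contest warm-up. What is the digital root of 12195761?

5

1+2+1+9+5+7+6+1 = 32
3+2 = 5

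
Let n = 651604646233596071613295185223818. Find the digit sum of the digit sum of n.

First digit sum: 138.
1+3+8 = 12.

12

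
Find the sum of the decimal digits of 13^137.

655

13^137 = 407604777823537266845140461862227744734020941405732485863704255193115917024336071043223825362334034814618566810188269417394137951183889966919692846140333
Sum of its 153 digits: 655.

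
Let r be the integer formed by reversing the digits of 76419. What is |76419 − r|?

Reverse of 76419 is 91467.
|76419 − 91467| = 15048

15048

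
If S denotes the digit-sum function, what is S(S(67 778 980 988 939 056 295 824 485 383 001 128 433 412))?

19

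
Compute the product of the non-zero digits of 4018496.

6912

4×1×8×4×9×6 = 6912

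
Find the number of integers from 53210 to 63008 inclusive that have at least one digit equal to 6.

5596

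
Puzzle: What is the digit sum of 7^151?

583

7^151 = 40719650536770402158027668023741838154439017548035383728392970453253598013240498968966127955259475305067793295352047892473338743
Sum of its 128 digits: 583.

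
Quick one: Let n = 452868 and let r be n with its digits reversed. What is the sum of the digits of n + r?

12

Reversal of 452868 is 868254; 452868 + 868254 = 1321122.
Digit sum of 1321122: 1+3+2+1+1+2+2 = 12.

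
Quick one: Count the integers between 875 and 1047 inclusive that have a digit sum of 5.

The integers in [875, 1047] that have a digit sum of 5: 1004, 1013, 1022, 1031, 1040.
5 qualify.

5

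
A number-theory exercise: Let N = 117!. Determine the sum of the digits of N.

738

117! = 3969937160808720895401959629498630647790406360168322301129748464310422041758630649341780708631240196854767624444057168110272995649603642560353748940315749184568295424000000000000000000000000000
Sum of its 193 digits: 738.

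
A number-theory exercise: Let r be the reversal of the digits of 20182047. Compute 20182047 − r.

Reverse of 20182047 is 74028102.
20182047 − 74028102 = -53846055

-53846055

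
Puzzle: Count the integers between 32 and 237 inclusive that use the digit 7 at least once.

39

The integers in [32, 237] that use the digit 7 at least once: 37, 47, 57, 67, 70, 71, …, 227, 237.
39 qualify.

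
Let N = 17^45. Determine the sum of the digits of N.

242

17^45 = 23453165165327788911665591944416226304630809183732482257
Sum of its 56 digits: 242.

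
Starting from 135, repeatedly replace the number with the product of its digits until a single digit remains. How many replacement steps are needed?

135 → 15 → 5 (2 steps)

2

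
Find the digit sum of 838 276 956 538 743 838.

8+3+8+2+7+6+9+5+6+5+3+8+7+4+3+8+3+8 = 103

103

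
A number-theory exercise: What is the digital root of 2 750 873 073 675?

2+7+5+0+8+7+3+0+7+3+6+7+5 = 60
6+0 = 6

6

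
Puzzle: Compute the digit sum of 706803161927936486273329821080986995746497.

214

7+0+6+8+0+3+1+6+1+9+2+7+9+3+6+4+8+6+2+7+3+3+2+9+8+2+1+0+8+0+9+8+6+9+9+5+7+4+6+4+9+7 = 214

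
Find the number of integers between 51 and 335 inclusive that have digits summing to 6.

17

The integers in [51, 335] that have digits summing to 6: 51, 60, 105, 114, 123, 132, …, 321, 330.
17 qualify.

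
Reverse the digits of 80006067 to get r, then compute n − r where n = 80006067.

Reverse of 80006067 is 76060008.
80006067 − 76060008 = 3946059

3946059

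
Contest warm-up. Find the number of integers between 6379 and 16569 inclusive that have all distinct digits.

3679

The integers in [6379, 16569] that have all distinct digits: 6379, 6380, 6381, 6382, 6384, 6385, …, 16548, 16549.
3679 qualify.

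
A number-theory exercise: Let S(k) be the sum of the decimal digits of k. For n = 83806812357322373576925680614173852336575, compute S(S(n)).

14

First digit sum: 185.
1+8+5 = 14.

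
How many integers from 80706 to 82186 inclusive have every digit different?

498

The integers in [80706, 82186] that have every digit different: 80712, 80713, 80714, 80715, 80716, 80719, …, 82176, 82179.
498 qualify.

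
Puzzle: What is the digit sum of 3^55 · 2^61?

3^55 · 2^61 = 402252493668224341475907426121601677906673664
Sum of its 45 digits: 189.

189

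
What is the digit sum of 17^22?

136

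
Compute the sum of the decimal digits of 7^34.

142

7^34 = 54116956037952111668959660849
Sum of its 29 digits: 142.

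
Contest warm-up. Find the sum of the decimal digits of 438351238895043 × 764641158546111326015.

438351238895043 × 764641158546111326015 = 335181399158828896313083976140443645
Sum of its 36 digits: 168.

168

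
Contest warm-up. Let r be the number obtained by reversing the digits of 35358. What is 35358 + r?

Reverse of 35358 is 85353.
35358 + 85353 = 120711

120711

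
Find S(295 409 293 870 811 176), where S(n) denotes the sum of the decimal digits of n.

2+9+5+4+0+9+2+9+3+8+7+0+8+1+1+1+7+6 = 82

82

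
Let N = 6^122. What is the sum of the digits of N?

432

6^122 = 85990910376963959192066473501852790909859449754411270275114275176943066770808840203664292315136
Sum of its 95 digits: 432.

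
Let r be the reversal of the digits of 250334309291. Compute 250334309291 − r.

Reverse of 250334309291 is 192903433052.
250334309291 − 192903433052 = 57430876239

57430876239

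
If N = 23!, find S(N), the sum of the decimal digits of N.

99

23! = 25852016738884976640000
Sum of its 23 digits: 99.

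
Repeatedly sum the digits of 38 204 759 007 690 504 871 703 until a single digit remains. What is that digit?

5

3+8+2+0+4+7+5+9+0+0+7+6+9+0+5+0+4+8+7+1+7+0+3 = 95
9+5 = 14
1+4 = 5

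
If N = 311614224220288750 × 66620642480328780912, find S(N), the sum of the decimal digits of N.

165

311614224220288750 × 66620642480328780912 = 20759939823564866384947419024128340000
Sum of its 38 digits: 165.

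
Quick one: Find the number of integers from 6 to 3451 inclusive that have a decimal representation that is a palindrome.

128

The integers in [6, 3451] that have a decimal representation that is a palindrome: 6, 7, 8, 9, 11, 22, …, 3333, 3443.
128 qualify.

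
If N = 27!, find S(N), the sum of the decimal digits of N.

27! = 10888869450418352160768000000
Sum of its 29 digits: 108.

108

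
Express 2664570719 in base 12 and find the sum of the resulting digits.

52

2664570719 in base 12 is 624438B3B.
Digit sum: 6+2+4+4+3+8+11+3+11 = 52.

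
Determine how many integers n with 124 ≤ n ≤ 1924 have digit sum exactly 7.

54

The integers in [124, 1924] that have digit sum exactly 7: 124, 133, 142, 151, 160, 205, …, 1510, 1600.
54 qualify.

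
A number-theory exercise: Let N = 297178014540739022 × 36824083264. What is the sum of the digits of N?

297178014540739022 × 36824083264 = 10943307951678376466221927808
Sum of its 29 digits: 134.

134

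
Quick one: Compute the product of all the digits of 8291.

8×2×9×1 = 144

144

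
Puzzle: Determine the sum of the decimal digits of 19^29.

145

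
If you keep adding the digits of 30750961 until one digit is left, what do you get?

3+0+7+5+0+9+6+1 = 31
3+1 = 4

4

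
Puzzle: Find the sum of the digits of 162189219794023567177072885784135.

1+6+2+1+8+9+2+1+9+7+9+4+0+2+3+5+6+7+1+7+7+0+7+2+8+8+5+7+8+4+1+3+5 = 155

155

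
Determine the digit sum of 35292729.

39

3+5+2+9+2+7+2+9 = 39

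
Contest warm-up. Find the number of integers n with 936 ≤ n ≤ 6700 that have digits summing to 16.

423

The integers in [936, 6700] that have digits summing to 16: 943, 952, 961, 970, 1069, 1078, …, 6631, 6640.
423 qualify.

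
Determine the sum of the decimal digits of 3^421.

3^421 = 737986193516411930846677900202391403322501212207082408197922388173532595865960567024912368895995519610426864225902740158312224770734987315273187655520703383728852631143190084106857254219563940344217203
Sum of its 201 digits: 846.

846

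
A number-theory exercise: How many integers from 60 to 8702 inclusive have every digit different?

The integers in [60, 8702] that have every digit different: 60, 61, 62, 63, 64, 65, …, 8701, 8702.
4606 qualify.

4606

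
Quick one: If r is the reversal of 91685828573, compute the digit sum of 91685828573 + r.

61

Reversal of 91685828573 is 37582858619; 91685828573 + 37582858619 = 129268687192.
Digit sum of 129268687192: 1+2+9+2+6+8+6+8+7+1+9+2 = 61.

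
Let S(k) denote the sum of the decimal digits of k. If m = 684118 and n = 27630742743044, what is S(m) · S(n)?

1484

S(684118) = 6+8+4+1+1+8 = 28.
S(27630742743044) = 2+7+6+3+0+7+4+2+7+4+3+0+4+4 = 53.
28 · 53 = 1484.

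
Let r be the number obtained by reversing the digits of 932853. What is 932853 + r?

1291092

Reverse of 932853 is 358239.
932853 + 358239 = 1291092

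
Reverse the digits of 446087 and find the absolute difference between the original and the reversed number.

Reverse of 446087 is 780644.
|446087 − 780644| = 334557

334557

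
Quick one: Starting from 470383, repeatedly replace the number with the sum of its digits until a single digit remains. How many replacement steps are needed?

470383 → 25 → 7 (2 steps)

2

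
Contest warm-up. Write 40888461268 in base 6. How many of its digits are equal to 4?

6

40888461268 in base 6 is 30441153343444.
The digit 4 appears 6 times.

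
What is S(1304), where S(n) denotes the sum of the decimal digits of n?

8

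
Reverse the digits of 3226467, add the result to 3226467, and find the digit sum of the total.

33

Reversal of 3226467 is 7646223; 3226467 + 7646223 = 10872690.
Digit sum of 10872690: 1+0+8+7+2+6+9+0 = 33.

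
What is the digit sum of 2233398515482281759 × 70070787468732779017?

150

2233398515482281759 × 70070787468732779017 = 156495992711342260223326561920277050903
Sum of its 39 digits: 150.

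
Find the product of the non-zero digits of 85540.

800

8×5×5×4 = 800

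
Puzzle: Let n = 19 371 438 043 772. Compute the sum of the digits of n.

1+9+3+7+1+4+3+8+0+4+3+7+7+2 = 59

59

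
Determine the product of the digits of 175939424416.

1×7×5×9×3×9×4×2×4×4×1×6 = 6531840

6531840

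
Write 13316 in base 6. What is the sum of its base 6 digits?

16

13316 in base 6 is 141352.
Digit sum: 1+4+1+3+5+2 = 16.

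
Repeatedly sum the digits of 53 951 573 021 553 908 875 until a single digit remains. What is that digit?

1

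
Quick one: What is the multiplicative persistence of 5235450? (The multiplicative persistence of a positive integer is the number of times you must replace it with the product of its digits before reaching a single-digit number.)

1

5235450 → 0 (1 step)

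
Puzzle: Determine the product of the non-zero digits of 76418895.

483840

7×6×4×1×8×8×9×5 = 483840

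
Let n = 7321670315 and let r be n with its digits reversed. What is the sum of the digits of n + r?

34

Reversal of 7321670315 is 5130761237; 7321670315 + 5130761237 = 12452431552.
Digit sum of 12452431552: 1+2+4+5+2+4+3+1+5+5+2 = 34.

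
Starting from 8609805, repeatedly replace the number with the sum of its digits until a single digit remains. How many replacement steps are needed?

2

8609805 → 36 → 9 (2 steps)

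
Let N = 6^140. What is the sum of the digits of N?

6^140 = 8733233131762103459660808345247639315496960772046833382089277314153013432419984814172138299868821906129944576
Sum of its 109 digits: 486.

486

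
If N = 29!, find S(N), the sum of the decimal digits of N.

126

29! = 8841761993739701954543616000000
Sum of its 31 digits: 126.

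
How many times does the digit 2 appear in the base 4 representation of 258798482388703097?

5

258798482388703097 in base 4 is 32113123331210323030011131321.
The digit 2 appears 5 times.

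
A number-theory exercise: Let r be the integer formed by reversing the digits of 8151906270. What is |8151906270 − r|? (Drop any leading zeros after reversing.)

Reverse of 8151906270 is 726091518.
|8151906270 − 726091518| = 7425814752

7425814752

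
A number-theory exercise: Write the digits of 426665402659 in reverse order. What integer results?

Reversing 426665402659 gives 956204566624.

956204566624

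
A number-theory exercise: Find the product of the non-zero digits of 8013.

24

8×1×3 = 24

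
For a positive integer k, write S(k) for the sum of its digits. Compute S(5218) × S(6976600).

544

S(5218) = 5+2+1+8 = 16.
S(6976600) = 6+9+7+6+6+0+0 = 34.
16 · 34 = 544.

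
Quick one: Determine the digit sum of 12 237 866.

35

1+2+2+3+7+8+6+6 = 35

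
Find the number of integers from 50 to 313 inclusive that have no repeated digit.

The integers in [50, 313] that have no repeated digit: 50, 51, 52, 53, 54, 56, …, 310, 312.
199 qualify.

199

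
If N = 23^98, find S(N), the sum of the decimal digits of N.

23^98 = 28140248594259053674464190144725433330788505961817332110731546709305166878146184030533818796365494904033037036256044065897013653175569
Sum of its 134 digits: 565.

565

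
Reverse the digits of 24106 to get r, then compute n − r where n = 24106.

-36036

Reverse of 24106 is 60142.
24106 − 60142 = -36036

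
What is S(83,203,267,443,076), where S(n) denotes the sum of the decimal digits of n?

55

8+3+2+0+3+2+6+7+4+4+3+0+7+6 = 55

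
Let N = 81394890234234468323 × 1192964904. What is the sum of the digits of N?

117

81394890234234468323 × 1192964904 = 97101247414374060016438735992
Sum of its 29 digits: 117.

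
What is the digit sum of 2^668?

2^668 = 1224720827664335609236962600350409901130557945655466490308353887654080091579137561403602952202220552420938147431280980285494456125931768646260680344573194358953094033321469230156313571586348749061881856
Sum of its 202 digits: 850.

850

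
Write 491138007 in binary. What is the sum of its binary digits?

17

491138007 in base 2 is 11101010001100010101111010111.
Digit sum: 1+1+1+0+1+0+1+0+0+0+1+1+0+0+0+1+0+1+0+1+1+1+1+0+1+0+1+1+1 = 17.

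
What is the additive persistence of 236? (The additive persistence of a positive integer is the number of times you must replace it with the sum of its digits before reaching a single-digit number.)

236 → 11 → 2 (2 steps)

2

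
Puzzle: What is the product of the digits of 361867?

6048

3×6×1×8×6×7 = 6048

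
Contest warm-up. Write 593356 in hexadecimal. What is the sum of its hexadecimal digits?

593356 in base 16 is 90DCC.
Digit sum: 9+0+13+12+12 = 46.

46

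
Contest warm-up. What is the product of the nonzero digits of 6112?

12

6×1×1×2 = 12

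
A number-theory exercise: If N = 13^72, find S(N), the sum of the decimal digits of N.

13^72 = 159926843683421236926752957776002771153245608592522254377939889030122675218030881
Sum of its 81 digits: 361.

361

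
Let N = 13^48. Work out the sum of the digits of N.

13^48 = 294632676319010105335586872991323185304149065116720321
Sum of its 54 digits: 208.

208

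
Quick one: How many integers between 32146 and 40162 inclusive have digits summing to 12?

The integers in [32146, 40162] that have digits summing to 12: 32151, 32160, 32205, 32214, 32223, 32232, …, 40152, 40161.
123 qualify.

123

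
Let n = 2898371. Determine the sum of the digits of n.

2+8+9+8+3+7+1 = 38

38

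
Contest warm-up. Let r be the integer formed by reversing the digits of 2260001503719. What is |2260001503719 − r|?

Reverse of 2260001503719 is 9173051000622.
|2260001503719 − 9173051000622| = 6913049496903

6913049496903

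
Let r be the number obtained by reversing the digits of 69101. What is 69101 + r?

Reverse of 69101 is 10196.
69101 + 10196 = 79297

79297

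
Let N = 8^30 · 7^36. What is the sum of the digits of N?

8^30 · 7^36 = 3282683787497754085130524716762827323254920236133855002624
Sum of its 58 digits: 244.

244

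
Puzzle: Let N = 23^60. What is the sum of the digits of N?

316

23^60 = 5054406430037885272981046135356839275715416508617402090310185410509132307928805601
Sum of its 82 digits: 316.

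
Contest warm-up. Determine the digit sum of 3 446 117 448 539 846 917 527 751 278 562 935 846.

186

3+4+4+6+1+1+7+4+4+8+5+3+9+8+4+6+9+1+7+5+2+7+7+5+1+2+7+8+5+6+2+9+3+5+8+4+6 = 186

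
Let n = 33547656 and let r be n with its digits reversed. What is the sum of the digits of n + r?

42

Reversal of 33547656 is 65674533; 33547656 + 65674533 = 99222189.
Digit sum of 99222189: 9+9+2+2+2+1+8+9 = 42.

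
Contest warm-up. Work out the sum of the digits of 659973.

6+5+9+9+7+3 = 39

39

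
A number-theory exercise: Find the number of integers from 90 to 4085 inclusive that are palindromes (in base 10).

122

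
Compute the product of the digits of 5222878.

5×2×2×2×8×7×8 = 17920

17920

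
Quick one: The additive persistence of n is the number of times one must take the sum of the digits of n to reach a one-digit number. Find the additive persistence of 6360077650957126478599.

2

6360077650957126478599 → 112 → 4 (2 steps)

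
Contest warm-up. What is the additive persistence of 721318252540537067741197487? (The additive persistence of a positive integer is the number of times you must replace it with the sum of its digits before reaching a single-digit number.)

721318252540537067741197487 → 116 → 8 (2 steps)

2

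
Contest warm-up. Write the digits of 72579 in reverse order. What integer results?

97527

Reversing 72579 gives 97527.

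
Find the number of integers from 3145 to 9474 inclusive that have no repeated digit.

The integers in [3145, 9474] that have no repeated digit: 3145, 3146, 3147, 3148, 3149, 3150, …, 9472, 9473.
3222 qualify.

3222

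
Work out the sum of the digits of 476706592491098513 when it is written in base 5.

476706592491098513 in base 5 is 12444330341302410210123023.
Digit sum: 1+2+4+4+4+3+3+0+3+4+1+3+0+2+4+1+0+2+1+0+1+2+3+0+2+3 = 53.

53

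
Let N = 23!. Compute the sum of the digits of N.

99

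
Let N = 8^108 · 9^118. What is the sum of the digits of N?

8^108 · 9^118 = 1362494346714890513641216184595719698768359591800080672472189283420425946302840404319454518429351381001952210138541601452447300362052112315515328421502168222713484050677270554551038574338245108653189746325979136
Sum of its 211 digits: 846.

846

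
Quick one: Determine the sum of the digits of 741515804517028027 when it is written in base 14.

123

741515804517028027 in base 14 is 4AA33DA60BC09BAB.
Digit sum: 4+10+10+3+3+13+10+6+0+11+12+0+9+11+10+11 = 123.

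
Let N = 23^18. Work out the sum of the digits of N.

23^18 = 3244150909895248285300369
Sum of its 25 digits: 109.

109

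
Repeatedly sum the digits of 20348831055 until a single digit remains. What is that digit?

2+0+3+4+8+8+3+1+0+5+5 = 39
3+9 = 12
1+2 = 3
(Equivalently, 20348831055 mod 9 = 3.)

3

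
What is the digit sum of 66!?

66! = 544344939077443064003729240247842752644293064388798874532860126869671081148416000000000000000
Sum of its 93 digits: 351.

351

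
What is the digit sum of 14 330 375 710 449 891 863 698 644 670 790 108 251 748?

188

1+4+3+3+0+3+7+5+7+1+0+4+4+9+8+9+1+8+6+3+6+9+8+6+4+4+6+7+0+7+9+0+1+0+8+2+5+1+7+4+8 = 188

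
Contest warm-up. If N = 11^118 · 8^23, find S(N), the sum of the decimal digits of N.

623

11^118 · 8^23 = 452279131449768643205565403304562006916466363247025825808193702664193101375556059861093918200687868124390517683168118791192583293669039220457472
Sum of its 144 digits: 623.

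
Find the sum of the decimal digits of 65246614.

34

6+5+2+4+6+6+1+4 = 34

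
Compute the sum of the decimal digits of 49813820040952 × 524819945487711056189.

140

49813820040952 × 524819945487711056189 = 26143286318427077172621475153051928
Sum of its 35 digits: 140.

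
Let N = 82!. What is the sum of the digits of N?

82! = 475364333701284174842138206989404946643813294067993328617160934076743994734899148613007131808479167119360000000000000000000
Sum of its 123 digits: 477.

477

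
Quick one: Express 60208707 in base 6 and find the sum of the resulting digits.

60208707 in base 6 is 5550252003.
Digit sum: 5+5+5+0+2+5+2+0+0+3 = 27.

27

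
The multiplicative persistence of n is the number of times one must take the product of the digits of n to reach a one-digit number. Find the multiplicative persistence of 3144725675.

3144725675 → 705600 → 0 (2 steps)

2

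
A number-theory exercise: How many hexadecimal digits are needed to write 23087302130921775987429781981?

23087302130921775987429781981 in base 16 is 4A995E645BD5BF42A5C4B1DD, which has 24 digits.

24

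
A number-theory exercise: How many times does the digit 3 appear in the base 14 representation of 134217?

134217 in base 14 is 36CAD.
The digit 3 appears 1 time.

1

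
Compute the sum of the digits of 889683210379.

64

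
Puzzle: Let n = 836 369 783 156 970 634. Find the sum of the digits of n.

94

8+3+6+3+6+9+7+8+3+1+5+6+9+7+0+6+3+4 = 94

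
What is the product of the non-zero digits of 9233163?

2916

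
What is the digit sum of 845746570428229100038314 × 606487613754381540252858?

207

845746570428229100038314 × 606487613754381540252858 = 512934819339968655162594980669540528101048001412
Sum of its 48 digits: 207.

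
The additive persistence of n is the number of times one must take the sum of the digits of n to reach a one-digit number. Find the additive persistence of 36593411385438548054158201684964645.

36593411385438548054158201684964645 → 158 → 14 → 5 (3 steps)

3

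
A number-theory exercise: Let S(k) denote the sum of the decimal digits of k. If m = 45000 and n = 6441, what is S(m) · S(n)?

S(45000) = 4+5+0+0+0 = 9.
S(6441) = 6+4+4+1 = 15.
9 · 15 = 135.

135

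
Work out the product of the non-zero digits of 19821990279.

1×9×8×2×1×9×9×2×7×9 = 1469664

1469664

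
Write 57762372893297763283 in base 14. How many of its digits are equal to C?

57762372893297763283 in base 14 is 1C742A1A4DD8984015.
The digit C appears 1 time.

1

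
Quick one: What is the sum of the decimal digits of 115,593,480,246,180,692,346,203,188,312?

1+1+5+5+9+3+4+8+0+2+4+6+1+8+0+6+9+2+3+4+6+2+0+3+1+8+8+3+1+2 = 115

115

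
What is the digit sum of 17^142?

17^142 = 5293547759323449826222842458286504232174920030575626991851831057104084618394052008450337556282301291859815200304787606815740929492782330436530966694878756693924047909315077089
Sum of its 175 digits: 775.

775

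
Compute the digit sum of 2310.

2+3+1+0 = 6

6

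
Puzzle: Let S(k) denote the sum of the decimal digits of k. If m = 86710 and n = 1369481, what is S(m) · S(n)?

704

S(86710) = 8+6+7+1+0 = 22.
S(1369481) = 1+3+6+9+4+8+1 = 32.
22 · 32 = 704.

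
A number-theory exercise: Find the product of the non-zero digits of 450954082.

57600

4×5×9×5×4×8×2 = 57600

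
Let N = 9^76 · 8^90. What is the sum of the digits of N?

9^76 · 8^90 = 6317271565659367862245496326409073812197662200274463012361298594465631955584180032555249072834606323965407796674639485600634501528740375746415759336669184
Sum of its 154 digits: 693.

693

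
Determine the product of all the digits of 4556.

4×5×5×6 = 600

600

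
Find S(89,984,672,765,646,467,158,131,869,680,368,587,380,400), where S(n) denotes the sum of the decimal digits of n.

212

8+9+9+8+4+6+7+2+7+6+5+6+4+6+4+6+7+1+5+8+1+3+1+8+6+9+6+8+0+3+6+8+5+8+7+3+8+0+4+0+0 = 212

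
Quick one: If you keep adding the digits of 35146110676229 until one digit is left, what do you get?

8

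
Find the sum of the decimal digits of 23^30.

199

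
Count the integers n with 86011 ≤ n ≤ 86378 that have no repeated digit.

The integers in [86011, 86378] that have no repeated digit: 86012, 86013, 86014, 86015, 86017, 86019, …, 86374, 86375.
161 qualify.

161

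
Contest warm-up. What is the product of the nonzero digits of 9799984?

1469664

9×7×9×9×9×8×4 = 1469664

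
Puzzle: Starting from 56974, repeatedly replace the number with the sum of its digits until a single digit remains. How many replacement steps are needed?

56974 → 31 → 4 (2 steps)

2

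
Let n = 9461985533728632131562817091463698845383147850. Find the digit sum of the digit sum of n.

10

First digit sum: 217.
2+1+7 = 10.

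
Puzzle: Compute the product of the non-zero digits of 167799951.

1×6×7×7×9×9×9×5×1 = 1071630

1071630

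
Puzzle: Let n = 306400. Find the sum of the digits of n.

13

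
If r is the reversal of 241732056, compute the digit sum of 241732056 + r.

60

Reversal of 241732056 is 650237142; 241732056 + 650237142 = 891969198.
Digit sum of 891969198: 8+9+1+9+6+9+1+9+8 = 60.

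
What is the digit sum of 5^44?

151

5^44 = 5684341886080801486968994140625
Sum of its 31 digits: 151.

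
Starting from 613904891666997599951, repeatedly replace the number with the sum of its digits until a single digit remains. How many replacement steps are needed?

2

613904891666997599951 → 122 → 5 (2 steps)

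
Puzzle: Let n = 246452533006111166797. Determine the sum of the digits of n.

2+4+6+4+5+2+5+3+3+0+0+6+1+1+1+1+6+6+7+9+7 = 79

79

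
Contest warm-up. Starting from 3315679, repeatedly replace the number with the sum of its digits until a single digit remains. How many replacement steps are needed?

3315679 → 34 → 7 (2 steps)

2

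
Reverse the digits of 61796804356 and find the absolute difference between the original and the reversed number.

3544065360

Reverse of 61796804356 is 65340869716.
|61796804356 − 65340869716| = 3544065360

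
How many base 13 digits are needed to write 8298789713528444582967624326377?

8298789713528444582967624326377 in base 13 is 6C60AA77B03CC7B0038A89632024, which has 28 digits.

28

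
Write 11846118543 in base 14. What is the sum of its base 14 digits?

11846118543 in base 14 is 805402847.
Digit sum: 8+0+5+4+0+2+8+4+7 = 38.

38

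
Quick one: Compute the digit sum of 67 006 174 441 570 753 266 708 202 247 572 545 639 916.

175

6+7+0+0+6+1+7+4+4+4+1+5+7+0+7+5+3+2+6+6+7+0+8+2+0+2+2+4+7+5+7+2+5+4+5+6+3+9+9+1+6 = 175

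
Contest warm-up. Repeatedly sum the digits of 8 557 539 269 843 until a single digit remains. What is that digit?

2

8+5+5+7+5+3+9+2+6+9+8+4+3 = 74
7+4 = 11
1+1 = 2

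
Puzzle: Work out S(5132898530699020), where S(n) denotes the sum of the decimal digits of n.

70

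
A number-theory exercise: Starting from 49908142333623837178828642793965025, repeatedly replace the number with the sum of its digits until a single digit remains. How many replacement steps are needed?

3

49908142333623837178828642793965025 → 167 → 14 → 5 (3 steps)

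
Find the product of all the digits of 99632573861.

9×9×6×3×2×5×7×3×8×6×1 = 14696640

14696640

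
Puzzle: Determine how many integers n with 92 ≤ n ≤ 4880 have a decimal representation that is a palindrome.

129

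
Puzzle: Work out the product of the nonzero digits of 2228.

2×2×2×8 = 64

64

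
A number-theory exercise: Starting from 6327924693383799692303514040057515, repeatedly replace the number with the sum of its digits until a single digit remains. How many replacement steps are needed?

2

6327924693383799692303514040057515 → 150 → 6 (2 steps)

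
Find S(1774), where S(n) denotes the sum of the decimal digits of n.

1+7+7+4 = 19

19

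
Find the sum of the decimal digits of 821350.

8+2+1+3+5+0 = 19

19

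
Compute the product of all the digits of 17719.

1×7×7×1×9 = 441

441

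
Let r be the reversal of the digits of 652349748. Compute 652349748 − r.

-195593508

Reverse of 652349748 is 847943256.
652349748 − 847943256 = -195593508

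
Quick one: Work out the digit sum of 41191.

16

4+1+1+9+1 = 16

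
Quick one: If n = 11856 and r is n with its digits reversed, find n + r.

Reverse of 11856 is 65811.
11856 + 65811 = 77667

77667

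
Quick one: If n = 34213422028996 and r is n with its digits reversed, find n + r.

Reverse of 34213422028996 is 69982022431243.
34213422028996 + 69982022431243 = 104195444460239

104195444460239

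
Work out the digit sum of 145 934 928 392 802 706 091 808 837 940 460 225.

1+4+5+9+3+4+9+2+8+3+9+2+8+0+2+7+0+6+0+9+1+8+0+8+8+3+7+9+4+0+4+6+0+2+2+5 = 158

158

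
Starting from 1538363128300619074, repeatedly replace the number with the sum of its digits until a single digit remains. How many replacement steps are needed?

2

1538363128300619074 → 70 → 7 (2 steps)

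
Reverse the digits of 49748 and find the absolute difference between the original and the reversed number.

35046

Reverse of 49748 is 84794.
|49748 − 84794| = 35046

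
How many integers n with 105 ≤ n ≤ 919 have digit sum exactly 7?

The integers in [105, 919] that have digit sum exactly 7: 106, 115, 124, 133, 142, 151, …, 610, 700.
28 qualify.

28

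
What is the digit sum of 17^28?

145

17^28 = 28351092476867700887730107366063041
Sum of its 35 digits: 145.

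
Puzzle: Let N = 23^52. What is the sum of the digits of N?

23^52 = 64542751082767918430897798773372060387158551764172664212787858136578721
Sum of its 71 digits: 346.

346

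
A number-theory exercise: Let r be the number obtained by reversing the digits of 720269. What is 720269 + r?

1682296

Reverse of 720269 is 962027.
720269 + 962027 = 1682296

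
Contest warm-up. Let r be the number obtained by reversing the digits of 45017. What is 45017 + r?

116071

Reverse of 45017 is 71054.
45017 + 71054 = 116071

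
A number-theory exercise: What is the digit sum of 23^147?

23^147 = 149276654921219029430541389365909599384451445838441937627181638075351312439814162545294384304140700297670864641959762713262771194576820211057080377861436019176764612078919382377178708116550333809386247
Sum of its 201 digits: 890.

890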